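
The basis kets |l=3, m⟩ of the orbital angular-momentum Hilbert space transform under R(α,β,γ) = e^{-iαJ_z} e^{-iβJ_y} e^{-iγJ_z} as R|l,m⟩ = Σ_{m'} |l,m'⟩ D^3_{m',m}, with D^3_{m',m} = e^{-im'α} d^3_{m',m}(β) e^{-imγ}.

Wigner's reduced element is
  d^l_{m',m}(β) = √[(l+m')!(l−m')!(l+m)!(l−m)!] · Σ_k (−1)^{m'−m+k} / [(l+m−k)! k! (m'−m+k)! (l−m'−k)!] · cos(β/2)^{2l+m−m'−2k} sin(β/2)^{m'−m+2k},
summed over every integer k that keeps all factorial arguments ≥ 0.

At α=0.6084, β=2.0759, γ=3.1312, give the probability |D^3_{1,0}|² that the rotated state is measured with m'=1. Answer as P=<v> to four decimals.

P=0.0042

Split into d^3_{1,0}(β=2.0759) × two z-phases.
With c≡cos(β/2)=0.507987 and s≡sin(β/2)=0.861365, N=[24·2·6·6]^{1/2}=41.569219
k∈{0,1,2} keeps every argument non-negative
  k=0: (−1)^1·41.5692/(12)·0.5080^5·0.8614^1 = -0.100935
  k=1: (−1)^2·41.5692/(4)·0.5080^3·0.8614^3 = +0.870625
  k=2: (−1)^3·41.5692/(12)·0.5080^1·0.8614^5 = -0.834408
d^3_{1,0}(2.0759) = -0.100935 +0.870625 -0.834408 = -0.064718
|D^3_{1,0}|² = |d^3_{1,0}(β)|² = (-0.064718)² = 0.004188 (the z-rotation phases have unit modulus)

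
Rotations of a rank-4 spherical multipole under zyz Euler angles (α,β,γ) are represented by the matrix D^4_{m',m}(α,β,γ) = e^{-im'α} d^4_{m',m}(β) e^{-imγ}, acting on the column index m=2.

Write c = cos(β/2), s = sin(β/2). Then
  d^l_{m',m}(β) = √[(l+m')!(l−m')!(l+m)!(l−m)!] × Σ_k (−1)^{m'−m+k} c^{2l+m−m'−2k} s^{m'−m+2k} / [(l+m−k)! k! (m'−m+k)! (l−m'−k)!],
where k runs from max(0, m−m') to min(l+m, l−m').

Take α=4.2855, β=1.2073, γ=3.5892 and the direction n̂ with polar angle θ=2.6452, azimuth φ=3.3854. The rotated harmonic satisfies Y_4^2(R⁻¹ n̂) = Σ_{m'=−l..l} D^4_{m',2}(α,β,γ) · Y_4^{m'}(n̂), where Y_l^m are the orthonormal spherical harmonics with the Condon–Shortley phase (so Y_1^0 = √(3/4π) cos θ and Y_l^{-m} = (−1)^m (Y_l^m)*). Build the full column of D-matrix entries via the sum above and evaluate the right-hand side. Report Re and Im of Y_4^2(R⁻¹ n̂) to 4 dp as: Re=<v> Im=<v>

Need the full column D^4_{m',2} for m'=−4..4 at α=4.2855, β=1.2073, γ=3.5892.
cos(β/2)=0.823269, sin(β/2)=0.567651
d^4_{-4,2}: single k=6 term ⇒ +0.119992;  D = -0.102991-0.061571i
d^4_{-3,2}: k∈[5..6] ⇒ +0.369163 -0.058503 = +0.310661;  D = +0.255504-0.176714i
d^4_{-2,2}: k∈[4..6] ⇒ +0.715459 -0.272116 +0.010781 = +0.454124;  D = +0.080496+0.446933i
d^4_{-1,2}: k∈[3..5] ⇒ +0.978293 -0.697653 +0.066336 = +0.346976;  D = -0.336301-0.085404i
d^4_{0,2}: k∈[2..4] ⇒ +0.951778 -1.206656 +0.215127 = -0.039752;  D = -0.024859+0.031020i
d^4_{1,2}: k∈[1..3] ⇒ +0.617321 -1.467439 +0.465102 = -0.385017;  D = -0.173794-0.343560i
d^4_{2,2}: k∈[0..2] ⇒ +0.211025 -1.203914 +0.715459 = -0.277429;  D = +0.277191-0.011492i
d^4_{3,2}: k∈[0..1] ⇒ -0.544426 +0.776496 = +0.232070;  D = +0.087253-0.215043i
d^4_{4,2}: single k=0 term ⇒ +0.530876;  D = +0.365137+0.385363i
Y_4^{m'}(θ=2.6452,φ=3.3854) and Σ D·Y over m':
  (-0.1030-0.0616i)·(+0.0128-0.0188i)  (+0.2555-0.1767i)·(+0.0885-0.0794i)  (+0.0805+0.4469i)·(+0.2958-0.1569i)  (-0.3363-0.0854i)·(+0.4638-0.1154i)  (-0.0249+0.0310i)·(+0.0770+0.0000i)  (-0.1738-0.3436i)·(-0.4638-0.1154i)  (+0.2772-0.0115i)·(+0.2958+0.1569i)  (+0.0873-0.2150i)·(-0.0885-0.0794i)  (+0.3651+0.3854i)·(+0.0128+0.0188i)
Y_4^2(R⁻¹ n̂) = +0.029631+0.329737i

Re=0.0296 Im=0.3297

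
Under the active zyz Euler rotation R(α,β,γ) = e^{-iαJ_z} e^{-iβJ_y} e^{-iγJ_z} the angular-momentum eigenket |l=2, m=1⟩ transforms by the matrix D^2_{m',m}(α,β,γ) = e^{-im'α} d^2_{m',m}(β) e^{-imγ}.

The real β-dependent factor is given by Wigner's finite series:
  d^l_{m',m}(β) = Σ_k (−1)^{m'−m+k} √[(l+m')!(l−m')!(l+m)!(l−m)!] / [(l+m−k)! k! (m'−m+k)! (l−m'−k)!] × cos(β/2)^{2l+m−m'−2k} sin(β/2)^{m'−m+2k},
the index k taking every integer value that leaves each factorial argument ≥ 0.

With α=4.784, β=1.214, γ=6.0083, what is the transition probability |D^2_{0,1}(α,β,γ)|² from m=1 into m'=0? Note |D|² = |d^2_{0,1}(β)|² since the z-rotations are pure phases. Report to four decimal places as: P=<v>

P=0.1607

Split into d^2_{0,1}(β=1.214) × two z-phases.
Half-angle: c=0.821363, s=0.570406. N=√(2·2·6·1)=4.898979
Admissible k: 1..2 (factorial args all ≥0)
  k=1: (−1)^0·4.8990/(2)·0.8214^3·0.5704^1 = +0.774221
  k=2: (−1)^1·4.8990/(2)·0.8214^1·0.5704^3 = -0.373390
d^2_{0,1}(1.214) = +0.774221 -0.373390 = +0.400831
|D^2_{0,1}|² = |d^2_{0,1}(β)|² = (+0.400831)² = 0.160665 (the z-rotation phases have unit modulus)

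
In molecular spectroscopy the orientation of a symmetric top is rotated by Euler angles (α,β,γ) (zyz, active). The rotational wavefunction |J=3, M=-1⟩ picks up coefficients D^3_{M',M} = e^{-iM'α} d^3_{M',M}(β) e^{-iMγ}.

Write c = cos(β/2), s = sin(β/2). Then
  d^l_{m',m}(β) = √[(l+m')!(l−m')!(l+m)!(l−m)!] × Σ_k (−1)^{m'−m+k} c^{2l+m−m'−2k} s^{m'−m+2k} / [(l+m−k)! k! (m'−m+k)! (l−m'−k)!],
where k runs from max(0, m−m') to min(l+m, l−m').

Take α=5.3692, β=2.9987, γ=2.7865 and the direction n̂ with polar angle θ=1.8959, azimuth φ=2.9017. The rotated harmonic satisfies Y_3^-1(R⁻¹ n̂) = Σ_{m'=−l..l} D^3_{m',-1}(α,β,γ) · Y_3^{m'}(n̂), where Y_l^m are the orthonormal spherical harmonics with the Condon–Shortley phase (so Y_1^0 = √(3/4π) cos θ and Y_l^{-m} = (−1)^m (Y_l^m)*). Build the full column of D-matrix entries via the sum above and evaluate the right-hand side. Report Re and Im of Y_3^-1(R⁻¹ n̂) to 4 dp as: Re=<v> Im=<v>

Re=0.2352 Im=0.0714

Need the full column D^3_{m',-1} for m'=−3..3 at α=5.3692, β=2.9987, γ=2.7865.
cos(β/2)=0.071386, sin(β/2)=0.997449
d^3_{-3,-1}: single k=2 term ⇒ +0.000100;  D = +0.000100+0.000004i
d^3_{-2,-1}: k∈[1..2] ⇒ +0.000006 -0.002283 = -0.002277;  D = -0.001309-0.001864i
d^3_{-1,-1}: k∈[0..2] ⇒ +0.000000 -0.000207 +0.030265 = +0.030058;  D = -0.008932+0.028700i
d^3_{0,-1}: k∈[0..2] ⇒ -0.000006 +0.003752 -0.244148 = -0.240403;  D = +0.225406-0.083583i
d^3_{1,-1}: k∈[0..2] ⇒ +0.000155 -0.040353 +0.984790 = +0.944592;  D = -0.800866-0.500868i
d^3_{2,-1}: k∈[0..1] ⇒ -0.002283 +0.222876 = +0.220593;  D = -0.021566-0.219536i
d^3_{3,-1}: single k=0 term ⇒ +0.019536;  D = +0.014231-0.013384i
Y_3^{m'}(θ=1.8959,φ=2.9017) and Σ D·Y over m':
  (+0.0001+0.0000i)·(-0.2670-0.2340i)  (-0.0013-0.0019i)·(-0.2600-0.1353i)  (-0.0089+0.0287i)·(+0.1457+0.0356i)  (+0.2254-0.0836i)·(+0.2968+0.0000i)  (-0.8009-0.5009i)·(-0.1457+0.0356i)  (-0.0216-0.2195i)·(-0.2600+0.1353i)  (+0.0142-0.0134i)·(+0.2670-0.2340i)
Y_3^-1(R⁻¹ n̂) = +0.235182+0.071405i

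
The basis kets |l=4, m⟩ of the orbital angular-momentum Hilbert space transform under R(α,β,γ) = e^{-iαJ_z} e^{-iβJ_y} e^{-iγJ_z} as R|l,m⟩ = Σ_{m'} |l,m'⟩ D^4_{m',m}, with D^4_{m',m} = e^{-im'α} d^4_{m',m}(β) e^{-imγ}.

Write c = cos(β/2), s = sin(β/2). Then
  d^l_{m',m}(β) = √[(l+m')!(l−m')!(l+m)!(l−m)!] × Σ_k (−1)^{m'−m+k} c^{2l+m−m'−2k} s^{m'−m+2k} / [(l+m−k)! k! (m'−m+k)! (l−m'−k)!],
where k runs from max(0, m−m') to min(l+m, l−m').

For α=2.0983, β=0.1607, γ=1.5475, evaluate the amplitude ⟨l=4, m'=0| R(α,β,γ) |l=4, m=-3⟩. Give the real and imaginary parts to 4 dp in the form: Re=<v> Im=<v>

Re=0.0004 Im=0.0060

First d^4_{0,-3}(β=0.1607), then the phase factors e^{-i(0)α} and e^{-i(-3)γ}:
With c≡cos(β/2)=0.996774 and s≡sin(β/2)=0.080264, N=[24·24·1·5040]^{1/2}=1703.830978
k∈{0,1} keeps every argument non-negative
  k=0: (−1)^3·1703.8310/(144)·0.9968^5·0.0803^3 = -0.006020
  k=1: (−1)^4·1703.8310/(144)·0.9968^3·0.0803^5 = +0.000039
d^4_{0,-3}(0.1607) = -0.006020 +0.000039 = -0.005981
Attach z-rotation phases: D = e^{-i(0)(2.0983)}·(-0.005981)·e^{-i(-3)(1.5475)} = +0.000418+0.005966i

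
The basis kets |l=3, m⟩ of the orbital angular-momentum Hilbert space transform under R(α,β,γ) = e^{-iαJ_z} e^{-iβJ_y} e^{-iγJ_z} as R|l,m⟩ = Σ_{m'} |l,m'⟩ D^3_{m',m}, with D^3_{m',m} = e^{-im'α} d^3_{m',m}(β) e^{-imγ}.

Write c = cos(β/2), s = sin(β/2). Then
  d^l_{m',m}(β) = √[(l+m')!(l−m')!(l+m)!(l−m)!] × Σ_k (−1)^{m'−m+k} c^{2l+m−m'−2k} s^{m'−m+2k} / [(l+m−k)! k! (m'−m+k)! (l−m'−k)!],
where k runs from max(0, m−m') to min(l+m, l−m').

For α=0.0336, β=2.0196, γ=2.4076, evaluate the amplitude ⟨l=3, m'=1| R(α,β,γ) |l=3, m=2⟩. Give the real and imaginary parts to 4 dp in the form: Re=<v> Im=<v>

Re=-0.0631 Im=-0.4597

D^3_{1,2}(0.0336,2.0196,2.4076) = e^{-i·1·0.0336}·d^3_{1,2}(2.0196)·e^{-i·2·2.4076}. Compute d first:
c=cos(2.0196/2)=0.532030, s=sin(2.0196/2)=0.846725; N=√[24·2·120·1]=75.894664
Admissible k: 1..2 (factorial args all ≥0)
  k=1: (−1)^0·75.8947/(24)·0.5320^5·0.8467^1 = +0.114136
  k=2: (−1)^1·75.8947/(12)·0.5320^3·0.8467^3 = -0.578184
d^3_{1,2}(2.0196) = +0.114136 -0.578184 = -0.464048
Phases: e^{-i·(1)·0.0336}=+0.999436-0.033594i, e^{-i·(2)·2.4076}=+0.102630+0.994720i ⇒ D=-0.063105-0.459737i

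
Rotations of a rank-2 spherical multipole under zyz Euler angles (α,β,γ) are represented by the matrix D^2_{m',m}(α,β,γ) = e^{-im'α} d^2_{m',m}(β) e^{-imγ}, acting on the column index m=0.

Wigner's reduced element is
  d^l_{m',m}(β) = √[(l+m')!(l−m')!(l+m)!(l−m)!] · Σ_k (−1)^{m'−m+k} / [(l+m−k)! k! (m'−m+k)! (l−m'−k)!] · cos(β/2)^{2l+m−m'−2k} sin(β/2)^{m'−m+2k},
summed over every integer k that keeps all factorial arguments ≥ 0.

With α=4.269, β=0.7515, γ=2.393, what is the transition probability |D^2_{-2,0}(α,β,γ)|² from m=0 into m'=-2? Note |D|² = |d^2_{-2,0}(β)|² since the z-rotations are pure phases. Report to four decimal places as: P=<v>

D^2_{-2,0}(4.269,0.7515,2.393) = e^{-i·-2·4.269}·d^2_{-2,0}(0.7515)·e^{-i·0·2.393}. Compute d first:
Half-angle: c=0.930233, s=0.366970. N=√(1·24·2·2)=9.797959
The bounds max(0,m−m')=2 and min(l+m,l−m')=2 give 1 term
  k=2: (−1)^0·9.7980/(4)·0.9302^2·0.3670^2 = +0.285444
d^2_{-2,0}(0.7515) = +0.285444
|D^2_{-2,0}|² = |d^2_{-2,0}(β)|² = (+0.285444)² = 0.081478 (the z-rotation phases have unit modulus)

P=0.0815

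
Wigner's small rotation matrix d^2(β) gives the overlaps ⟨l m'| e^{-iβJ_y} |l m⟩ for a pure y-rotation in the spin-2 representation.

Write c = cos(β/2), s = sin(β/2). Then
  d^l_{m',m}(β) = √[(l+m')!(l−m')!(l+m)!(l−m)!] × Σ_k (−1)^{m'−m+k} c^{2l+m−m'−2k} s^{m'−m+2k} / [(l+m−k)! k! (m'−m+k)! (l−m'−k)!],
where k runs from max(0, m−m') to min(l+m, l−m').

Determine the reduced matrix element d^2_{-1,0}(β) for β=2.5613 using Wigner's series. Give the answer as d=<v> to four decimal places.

d^2_{-1,0}(β=2.5613) via Wigner's sum:
Half-angle: c=0.286092, s=0.958202. N=√(1·6·2·2)=4.898979
The bounds max(0,m−m')=1 and min(l+m,l−m')=2 give 2 terms
  k=1: (−1)^0·4.8990/(2)·0.2861^3·0.9582^1 = +0.054961
  k=2: (−1)^1·4.8990/(2)·0.2861^1·0.9582^3 = -0.616529
d^2_{-1,0}(2.5613) = +0.054961 -0.616529 = -0.561568

d=-0.5616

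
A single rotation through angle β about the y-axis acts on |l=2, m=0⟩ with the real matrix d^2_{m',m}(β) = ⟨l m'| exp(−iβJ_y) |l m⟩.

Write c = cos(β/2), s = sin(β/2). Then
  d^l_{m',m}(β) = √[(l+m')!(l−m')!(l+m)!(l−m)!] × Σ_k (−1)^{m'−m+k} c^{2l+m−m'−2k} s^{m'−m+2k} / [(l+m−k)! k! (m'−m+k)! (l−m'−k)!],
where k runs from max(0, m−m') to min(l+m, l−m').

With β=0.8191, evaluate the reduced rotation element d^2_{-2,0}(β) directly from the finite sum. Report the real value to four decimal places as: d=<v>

d^2_{-2,0}(β=0.8191) via Wigner's sum:
c=cos(0.8191/2)=0.917300, s=sin(0.8191/2)=0.398197; N=√[1·24·2·2]=9.797959
The bounds max(0,m−m')=2 and min(l+m,l−m')=2 give 1 term
  k=2: (−1)^0·9.7980/(4)·0.9173^2·0.3982^2 = +0.326809
d^2_{-2,0}(0.8191) = +0.326809

d=0.3268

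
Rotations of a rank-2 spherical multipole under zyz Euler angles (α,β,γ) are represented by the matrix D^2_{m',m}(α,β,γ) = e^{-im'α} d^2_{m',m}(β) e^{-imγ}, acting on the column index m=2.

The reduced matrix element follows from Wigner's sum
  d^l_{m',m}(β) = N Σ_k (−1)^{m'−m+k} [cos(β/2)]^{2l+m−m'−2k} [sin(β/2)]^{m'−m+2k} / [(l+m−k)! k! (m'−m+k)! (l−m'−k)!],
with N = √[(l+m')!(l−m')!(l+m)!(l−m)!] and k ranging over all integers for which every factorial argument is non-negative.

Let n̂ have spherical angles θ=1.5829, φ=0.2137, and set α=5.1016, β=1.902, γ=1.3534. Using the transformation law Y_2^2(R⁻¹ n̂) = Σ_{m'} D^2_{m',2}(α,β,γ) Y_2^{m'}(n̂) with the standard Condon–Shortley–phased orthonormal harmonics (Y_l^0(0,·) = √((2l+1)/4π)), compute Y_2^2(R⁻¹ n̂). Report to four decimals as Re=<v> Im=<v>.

Re=0.3244 Im=0.1887

Need the full column D^2_{m',2} for m'=−2..2 at α=5.1016, β=1.902, γ=1.3534.
cos(β/2)=0.580869, sin(β/2)=0.813997
d^2_{-2,2}: single k=4 term ⇒ +0.439027;  D = +0.153664+0.411256i
d^2_{-1,2}: single k=3 term ⇒ +0.626580;  D = -0.459829+0.425629i
d^2_{0,2}: single k=2 term ⇒ +0.547618;  D = -0.496666-0.230669i
d^2_{1,2}: single k=1 term ⇒ +0.319072;  D = +0.014539-0.318740i
d^2_{2,2}: single k=0 term ⇒ +0.113845;  D = +0.107189-0.038355i
Y_2^{m'}(θ=1.5829,φ=0.2137) and Σ D·Y over m':
  (+0.1537+0.4113i)·(+0.3515-0.1601i)  (-0.4598+0.4256i)·(-0.0091+0.0020i)  (-0.4967-0.2307i)·(-0.3153+0.0000i)  (+0.0145-0.3187i)·(+0.0091+0.0020i)  (+0.1072-0.0384i)·(+0.3515+0.1601i)
Y_2^2(R⁻¹ n̂) = +0.324360+0.188661i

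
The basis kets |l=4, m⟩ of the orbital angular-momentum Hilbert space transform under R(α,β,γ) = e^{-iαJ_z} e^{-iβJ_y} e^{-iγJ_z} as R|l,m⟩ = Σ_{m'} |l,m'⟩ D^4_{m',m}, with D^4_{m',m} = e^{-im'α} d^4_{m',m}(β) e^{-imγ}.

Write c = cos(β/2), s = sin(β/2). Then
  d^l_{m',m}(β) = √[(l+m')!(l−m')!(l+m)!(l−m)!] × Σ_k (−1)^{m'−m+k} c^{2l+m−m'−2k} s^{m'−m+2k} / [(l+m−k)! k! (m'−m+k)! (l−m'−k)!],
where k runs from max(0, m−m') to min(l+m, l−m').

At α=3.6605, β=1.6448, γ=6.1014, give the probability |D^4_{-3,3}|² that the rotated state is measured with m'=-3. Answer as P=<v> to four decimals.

P=0.1753

D^4_{-3,3}(3.6605,1.6448,6.1014) = e^{-i·-3·3.6605}·d^4_{-3,3}(1.6448)·e^{-i·3·6.1014}. Compute d first:
Half-angle: c=0.680464, s=0.732781. N=√(1·5040·5040·1)=5040.000000
k: max(0,(3)−(-3))=6 … min(4+(3),4−(-3))=7
  k=6: (−1)^0·5040.0000/(720)·0.6805^2·0.7328^6 = +0.501827
  k=7: (−1)^1·5040.0000/(5040)·0.6805^0·0.7328^8 = -0.083137
d^4_{-3,3}(1.6448) = +0.501827 -0.083137 = +0.418690
|D^4_{-3,3}|² = |d^4_{-3,3}(β)|² = (+0.418690)² = 0.175302 (the z-rotation phases have unit modulus)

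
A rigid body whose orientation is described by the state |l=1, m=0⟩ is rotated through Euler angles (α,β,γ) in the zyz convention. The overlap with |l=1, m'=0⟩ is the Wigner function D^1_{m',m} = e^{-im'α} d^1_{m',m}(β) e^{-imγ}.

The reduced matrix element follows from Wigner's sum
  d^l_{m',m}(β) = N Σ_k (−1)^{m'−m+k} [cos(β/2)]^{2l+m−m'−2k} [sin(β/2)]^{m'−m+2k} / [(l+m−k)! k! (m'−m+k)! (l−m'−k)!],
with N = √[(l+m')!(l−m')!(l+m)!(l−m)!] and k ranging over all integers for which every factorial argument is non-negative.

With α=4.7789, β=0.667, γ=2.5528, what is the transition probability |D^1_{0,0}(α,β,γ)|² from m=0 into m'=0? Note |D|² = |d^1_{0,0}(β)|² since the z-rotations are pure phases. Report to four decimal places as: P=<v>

P=0.6173

D^1_{0,0}(4.7789,0.667,2.5528) = e^{-i·0·4.7789}·d^1_{0,0}(0.667)·e^{-i·0·2.5528}. Compute d first:
c=cos(0.667/2)=0.944902, s=sin(0.667/2)=0.327352; N=√[1·1·1·1]=1.000000
Admissible k: 0..1 (factorial args all ≥0)
  k=0: (−1)^0·1.0000/(1)·0.9449^2·0.3274^0 = +0.892841
  k=1: (−1)^1·1.0000/(1)·0.9449^0·0.3274^2 = -0.107159
d^1_{0,0}(0.667) = +0.892841 -0.107159 = +0.785681
|D^1_{0,0}|² = |d^1_{0,0}(β)|² = (+0.785681)² = 0.617295 (the z-rotation phases have unit modulus)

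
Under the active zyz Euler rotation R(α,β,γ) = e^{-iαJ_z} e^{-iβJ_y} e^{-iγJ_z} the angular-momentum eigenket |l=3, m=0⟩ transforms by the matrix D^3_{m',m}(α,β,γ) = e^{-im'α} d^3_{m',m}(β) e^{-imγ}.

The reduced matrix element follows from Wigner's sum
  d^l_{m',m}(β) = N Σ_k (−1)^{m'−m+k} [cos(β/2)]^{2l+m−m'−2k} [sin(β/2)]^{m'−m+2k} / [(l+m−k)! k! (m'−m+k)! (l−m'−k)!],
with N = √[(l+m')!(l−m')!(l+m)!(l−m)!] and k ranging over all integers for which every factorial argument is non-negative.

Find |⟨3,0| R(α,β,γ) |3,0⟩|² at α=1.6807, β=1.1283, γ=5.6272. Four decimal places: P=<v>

P=0.1989

First d^3_{0,0}(β=1.1283), then the phase factors e^{-i(0)α} and e^{-i(0)γ}:
c=cos(1.1283/2)=0.845043, s=sin(1.1283/2)=0.534698; N=√[6·6·6·6]=36.000000
The bounds max(0,m−m')=0 and min(l+m,l−m')=3 give 4 terms
  k=0: (−1)^0·36.0000/(36)·0.8450^6·0.5347^0 = +0.364145
  k=1: (−1)^1·36.0000/(4)·0.8450^4·0.5347^2 = -1.312125
  k=2: (−1)^2·36.0000/(4)·0.8450^2·0.5347^4 = +0.525332
  k=3: (−1)^3·36.0000/(36)·0.8450^0·0.5347^6 = -0.023370
d^3_{0,0}(1.1283) = +0.364145 -1.312125 +0.525332 -0.023370 = -0.446018
|D^3_{0,0}|² = |d^3_{0,0}(β)|² = (-0.446018)² = 0.198932 (the z-rotation phases have unit modulus)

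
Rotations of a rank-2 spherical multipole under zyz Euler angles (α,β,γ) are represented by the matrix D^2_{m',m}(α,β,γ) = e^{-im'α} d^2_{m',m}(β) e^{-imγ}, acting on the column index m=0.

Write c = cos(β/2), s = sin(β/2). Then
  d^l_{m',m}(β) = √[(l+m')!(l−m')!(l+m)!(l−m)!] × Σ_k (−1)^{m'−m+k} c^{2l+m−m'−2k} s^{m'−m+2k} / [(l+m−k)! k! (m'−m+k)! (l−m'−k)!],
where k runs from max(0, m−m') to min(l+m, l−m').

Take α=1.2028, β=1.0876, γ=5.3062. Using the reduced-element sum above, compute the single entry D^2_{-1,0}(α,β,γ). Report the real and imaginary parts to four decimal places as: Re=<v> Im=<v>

Split into d^2_{-1,0}(β=1.0876) × two z-phases.
c=cos(1.0876/2)=0.855749, s=sin(1.0876/2)=0.517392; N=√[1·6·2·2]=4.898979
The bounds max(0,m−m')=1 and min(l+m,l−m')=2 give 2 terms
  k=1: (−1)^0·4.8990/(2)·0.8557^3·0.5174^1 = +0.794207
  k=2: (−1)^1·4.8990/(2)·0.8557^1·0.5174^3 = -0.290322
d^2_{-1,0}(1.0876) = +0.794207 -0.290322 = +0.503885
D = (+0.359747+0.933050i)·(+0.503885)·(+1.000000+0.000000i) = +0.181271+0.470150i

Re=0.1813 Im=0.4702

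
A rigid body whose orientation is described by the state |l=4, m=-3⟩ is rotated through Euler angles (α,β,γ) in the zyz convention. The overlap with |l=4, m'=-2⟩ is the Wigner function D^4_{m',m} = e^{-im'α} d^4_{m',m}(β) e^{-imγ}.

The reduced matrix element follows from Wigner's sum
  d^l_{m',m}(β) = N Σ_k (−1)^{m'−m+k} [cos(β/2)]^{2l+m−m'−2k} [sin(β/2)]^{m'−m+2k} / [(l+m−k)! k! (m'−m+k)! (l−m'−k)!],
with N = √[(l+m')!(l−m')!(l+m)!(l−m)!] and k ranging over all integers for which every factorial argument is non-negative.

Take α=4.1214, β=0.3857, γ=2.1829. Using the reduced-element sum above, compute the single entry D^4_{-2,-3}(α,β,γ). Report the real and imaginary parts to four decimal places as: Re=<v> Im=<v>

Re=0.3391 Im=-0.4420

Split into d^4_{-2,-3}(β=0.3857) × two z-phases.
c=cos(0.3857/2)=0.981462, s=sin(0.3857/2)=0.191657; N=√[2·720·1·5040]=2693.993318
k∈{0,1} keeps every argument non-negative
  k=0: (−1)^1·2693.9933/(720)·0.9815^7·0.1917^1 = -0.629075
  k=1: (−1)^2·2693.9933/(240)·0.9815^5·0.1917^3 = +0.071966
d^4_{-2,-3}(0.3857) = -0.629075 +0.071966 = -0.557110
Phases: e^{-i·(-2)·4.1214}=-0.379095+0.925358i, e^{-i·(-3)·2.1829}=+0.964958+0.262406i ⇒ D=+0.339074-0.442041i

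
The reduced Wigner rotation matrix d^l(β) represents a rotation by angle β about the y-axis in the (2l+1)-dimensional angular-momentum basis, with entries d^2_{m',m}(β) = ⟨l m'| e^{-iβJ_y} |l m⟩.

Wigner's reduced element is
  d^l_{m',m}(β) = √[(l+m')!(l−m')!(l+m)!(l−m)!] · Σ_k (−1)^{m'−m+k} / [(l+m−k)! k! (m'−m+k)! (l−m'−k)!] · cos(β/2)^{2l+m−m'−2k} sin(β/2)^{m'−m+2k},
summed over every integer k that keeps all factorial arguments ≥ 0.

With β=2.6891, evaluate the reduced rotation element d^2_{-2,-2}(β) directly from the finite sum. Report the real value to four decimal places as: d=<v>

d=0.0025

d^2_{-2,-2}(β=2.6891) via Wigner's sum:
Half-angle: c=0.224321, s=0.974515. N=√(1·24·1·24)=24.000000
The bounds max(0,m−m')=0 and min(l+m,l−m')=0 give 1 term
  k=0: (−1)^0·24.0000/(24)·0.2243^4·0.9745^0 = +0.002532
d^2_{-2,-2}(2.6891) = +0.002532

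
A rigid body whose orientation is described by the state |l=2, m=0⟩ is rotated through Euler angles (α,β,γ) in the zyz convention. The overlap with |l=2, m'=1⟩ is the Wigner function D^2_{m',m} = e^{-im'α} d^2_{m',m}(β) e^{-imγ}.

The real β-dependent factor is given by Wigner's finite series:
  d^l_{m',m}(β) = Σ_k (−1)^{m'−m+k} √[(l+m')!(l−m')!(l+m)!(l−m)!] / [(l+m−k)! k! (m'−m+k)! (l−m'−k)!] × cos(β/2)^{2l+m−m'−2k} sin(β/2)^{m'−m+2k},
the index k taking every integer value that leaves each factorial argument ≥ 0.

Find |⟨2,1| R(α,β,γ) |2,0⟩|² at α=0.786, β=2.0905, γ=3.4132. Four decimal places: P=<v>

First d^2_{1,0}(β=2.0905), then the phase factors e^{-i(1)α} and e^{-i(0)γ}:
c=cos(2.0905/2)=0.501686, s=sin(2.0905/2)=0.865050; N=√[6·1·2·2]=4.898979
k: max(0,(0)−(1))=0 … min(2+(0),2−(1))=1
  k=0: (−1)^1·4.8990/(2)·0.5017^3·0.8650^1 = -0.267554
  k=1: (−1)^2·4.8990/(2)·0.5017^1·0.8650^3 = +0.795483
d^2_{1,0}(2.0905) = -0.267554 +0.795483 = +0.527929
|D^2_{1,0}|² = |d^2_{1,0}(β)|² = (+0.527929)² = 0.278709 (the z-rotation phases have unit modulus)

P=0.2787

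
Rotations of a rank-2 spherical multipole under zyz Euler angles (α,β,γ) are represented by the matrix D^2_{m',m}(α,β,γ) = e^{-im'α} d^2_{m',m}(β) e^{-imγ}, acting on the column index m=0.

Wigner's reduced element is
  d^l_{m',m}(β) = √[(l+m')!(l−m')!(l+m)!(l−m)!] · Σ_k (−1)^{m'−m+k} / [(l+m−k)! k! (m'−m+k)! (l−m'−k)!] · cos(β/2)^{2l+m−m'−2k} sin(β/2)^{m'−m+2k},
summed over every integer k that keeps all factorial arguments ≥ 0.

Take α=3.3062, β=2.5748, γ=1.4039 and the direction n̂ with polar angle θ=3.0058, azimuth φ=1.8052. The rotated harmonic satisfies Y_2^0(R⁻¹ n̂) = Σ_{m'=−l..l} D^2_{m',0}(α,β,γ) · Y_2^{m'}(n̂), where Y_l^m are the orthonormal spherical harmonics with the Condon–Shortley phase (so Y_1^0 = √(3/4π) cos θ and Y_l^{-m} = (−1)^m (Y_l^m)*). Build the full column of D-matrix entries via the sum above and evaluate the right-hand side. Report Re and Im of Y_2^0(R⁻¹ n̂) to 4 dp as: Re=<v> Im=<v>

Need the full column D^2_{m',0} for m'=−2..2 at α=3.3062, β=2.5748, γ=1.4039.
cos(β/2)=0.279618, sin(β/2)=0.960111
d^2_{-2,0}: single k=2 term ⇒ +0.176543;  D = +0.167062+0.057076i
d^2_{-1,0}: k∈[1..2] ⇒ +0.051415 -0.606186 = -0.554770;  D = +0.547271+0.090907i
d^2_{0,0}: k∈[0..2] ⇒ +0.006113 -0.288293 +0.849741 = +0.567561;  D = +0.567561+0.000000i
d^2_{1,0}: k∈[0..1] ⇒ -0.051415 +0.606186 = +0.554770;  D = -0.547271+0.090907i
d^2_{2,0}: single k=0 term ⇒ +0.176543;  D = +0.167062-0.057076i
Y_2^{m'}(θ=3.0058,φ=1.8052) and Σ D·Y over m':
  (+0.1671+0.0571i)·(-0.0063+0.0032i)  (+0.5473+0.0909i)·(+0.0241+0.1008i)  (+0.5676+0.0000i)·(+0.6134+0.0000i)  (-0.5473+0.0909i)·(-0.0241+0.1008i)  (+0.1671-0.0571i)·(-0.0063-0.0032i)
Y_2^0(R⁻¹ n̂) = +0.353709-0.000000i

Re=0.3537 Im=0.0000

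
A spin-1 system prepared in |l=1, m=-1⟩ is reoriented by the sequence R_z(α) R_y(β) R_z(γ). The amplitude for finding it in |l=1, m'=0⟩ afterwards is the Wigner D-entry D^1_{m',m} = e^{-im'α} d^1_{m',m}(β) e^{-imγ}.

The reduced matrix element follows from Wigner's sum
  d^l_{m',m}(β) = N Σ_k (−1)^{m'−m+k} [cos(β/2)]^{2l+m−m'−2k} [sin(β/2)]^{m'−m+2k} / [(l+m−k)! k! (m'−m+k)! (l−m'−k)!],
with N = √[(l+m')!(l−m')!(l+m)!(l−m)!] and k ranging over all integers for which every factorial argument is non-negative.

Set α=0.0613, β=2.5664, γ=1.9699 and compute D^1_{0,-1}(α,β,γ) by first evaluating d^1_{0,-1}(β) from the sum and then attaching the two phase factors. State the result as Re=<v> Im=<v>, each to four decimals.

Split into d^1_{0,-1}(β=2.5664) × two z-phases.
With c≡cos(β/2)=0.283648 and s≡sin(β/2)=0.958928, N=[1·1·1·2]^{1/2}=1.414214
Admissible k: 0..0 (factorial args all ≥0)
  k=0: (−1)^1·1.4142/(1)·0.2836^1·0.9589^1 = -0.384664
d^1_{0,-1}(2.5664) = -0.384664
Attach z-rotation phases: D = e^{-i(0)(0.0613)}·(-0.384664)·e^{-i(-1)(1.9699)} = +0.149477-0.354433i

Re=0.1495 Im=-0.3544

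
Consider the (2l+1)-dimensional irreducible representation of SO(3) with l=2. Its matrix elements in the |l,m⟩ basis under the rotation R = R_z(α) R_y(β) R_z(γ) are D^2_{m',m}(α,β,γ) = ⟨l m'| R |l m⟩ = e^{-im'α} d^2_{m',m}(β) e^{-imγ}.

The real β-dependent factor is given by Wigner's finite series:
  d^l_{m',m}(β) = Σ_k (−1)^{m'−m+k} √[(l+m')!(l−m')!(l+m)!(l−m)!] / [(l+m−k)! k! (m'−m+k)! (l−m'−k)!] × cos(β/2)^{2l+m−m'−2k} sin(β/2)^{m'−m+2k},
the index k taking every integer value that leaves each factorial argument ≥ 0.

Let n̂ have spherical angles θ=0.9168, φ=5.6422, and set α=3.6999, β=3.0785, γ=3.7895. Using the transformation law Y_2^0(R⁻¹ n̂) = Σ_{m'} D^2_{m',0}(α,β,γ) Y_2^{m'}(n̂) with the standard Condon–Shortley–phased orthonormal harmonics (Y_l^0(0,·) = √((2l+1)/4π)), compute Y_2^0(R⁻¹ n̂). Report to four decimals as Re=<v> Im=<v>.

Re=0.0546 Im=0.0000

Need the full column D^2_{m',0} for m'=−2..2 at α=3.6999, β=3.0785, γ=3.7895.
cos(β/2)=0.031541, sin(β/2)=0.999502
d^2_{-2,0}: single k=2 term ⇒ +0.002434;  D = +0.001068+0.002188i
d^2_{-1,0}: k∈[1..2] ⇒ +0.000077 -0.077144 = -0.077068;  D = +0.065365+0.040827i
d^2_{0,0}: k∈[0..2] ⇒ +0.000001 -0.003975 +0.998011 = +0.994037;  D = +0.994037+0.000000i
d^2_{1,0}: k∈[0..1] ⇒ -0.000077 +0.077144 = +0.077068;  D = -0.065365+0.040827i
d^2_{2,0}: single k=0 term ⇒ +0.002434;  D = +0.001068-0.002188i
Y_2^{m'}(θ=0.9168,φ=5.6422) and Σ D·Y over m':
  (+0.0011+0.0022i)·(+0.0693+0.2332i)  (+0.0654+0.0408i)·(+0.2990+0.2231i)  (+0.9940+0.0000i)·(+0.0348+0.0000i)  (-0.0654+0.0408i)·(-0.2990+0.2231i)  (+0.0011-0.0022i)·(+0.0693-0.2332i)
Y_2^0(R⁻¹ n̂) = +0.054584-0.000000i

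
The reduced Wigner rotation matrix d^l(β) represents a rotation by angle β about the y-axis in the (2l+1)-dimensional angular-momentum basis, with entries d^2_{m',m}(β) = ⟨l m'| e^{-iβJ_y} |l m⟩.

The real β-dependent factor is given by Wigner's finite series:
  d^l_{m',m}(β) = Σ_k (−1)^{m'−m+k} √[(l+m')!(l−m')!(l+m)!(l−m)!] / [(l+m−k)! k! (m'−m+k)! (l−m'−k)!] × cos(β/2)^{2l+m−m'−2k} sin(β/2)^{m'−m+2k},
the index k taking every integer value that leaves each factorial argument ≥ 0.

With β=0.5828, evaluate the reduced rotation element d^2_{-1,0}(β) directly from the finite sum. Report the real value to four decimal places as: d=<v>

d=0.5628

d^2_{-1,0}(β=0.5828) via Wigner's sum:
c=cos(0.5828/2)=0.957843, s=sin(0.5828/2)=0.287293; N=√[1·6·2·2]=4.898979
k: max(0,(0)−(-1))=1 … min(2+(0),2−(-1))=2
  k=1: (−1)^0·4.8990/(2)·0.9578^3·0.2873^1 = +0.618420
  k=2: (−1)^1·4.8990/(2)·0.9578^1·0.2873^3 = -0.055635
d^2_{-1,0}(0.5828) = +0.618420 -0.055635 = +0.562786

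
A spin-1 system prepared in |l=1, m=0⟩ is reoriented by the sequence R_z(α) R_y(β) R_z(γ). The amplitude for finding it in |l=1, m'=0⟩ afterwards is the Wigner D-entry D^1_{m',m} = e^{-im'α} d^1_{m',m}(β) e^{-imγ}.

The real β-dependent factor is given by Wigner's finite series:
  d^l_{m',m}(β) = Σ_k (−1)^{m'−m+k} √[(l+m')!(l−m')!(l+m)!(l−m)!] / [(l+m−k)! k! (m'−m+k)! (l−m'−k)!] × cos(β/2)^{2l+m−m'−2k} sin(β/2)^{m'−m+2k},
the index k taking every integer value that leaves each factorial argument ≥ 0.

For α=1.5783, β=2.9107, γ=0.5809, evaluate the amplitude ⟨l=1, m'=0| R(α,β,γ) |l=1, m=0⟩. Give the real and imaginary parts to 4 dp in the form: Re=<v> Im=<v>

Split into d^1_{0,0}(β=2.9107) × two z-phases.
With c≡cos(β/2)=0.115190 and s≡sin(β/2)=0.993343, N=[1·1·1·1]^{1/2}=1.000000
Admissible k: 0..1 (factorial args all ≥0)
  k=0: (−1)^0·1.0000/(1)·0.1152^2·0.9933^0 = +0.013269
  k=1: (−1)^1·1.0000/(1)·0.1152^0·0.9933^2 = -0.986731
d^1_{0,0}(2.9107) = +0.013269 -0.986731 = -0.973463
Phases: e^{-i·(0)·1.5783}=+1.000000+0.000000i, e^{-i·(0)·0.5809}=+1.000000+0.000000i ⇒ D=-0.973463+0.000000i

Re=-0.9735 Im=0.0000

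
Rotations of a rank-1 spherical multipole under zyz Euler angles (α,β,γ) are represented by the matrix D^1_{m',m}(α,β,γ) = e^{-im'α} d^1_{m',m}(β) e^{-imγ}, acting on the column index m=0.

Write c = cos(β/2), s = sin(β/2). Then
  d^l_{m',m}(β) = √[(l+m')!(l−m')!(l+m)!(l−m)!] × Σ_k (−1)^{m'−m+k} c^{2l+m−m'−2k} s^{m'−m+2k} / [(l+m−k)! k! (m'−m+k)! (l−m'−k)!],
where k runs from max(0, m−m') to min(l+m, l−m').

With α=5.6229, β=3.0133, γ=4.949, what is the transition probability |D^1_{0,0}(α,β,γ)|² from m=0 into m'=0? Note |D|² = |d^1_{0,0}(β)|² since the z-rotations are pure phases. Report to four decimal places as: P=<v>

D^1_{0,0}(5.6229,3.0133,4.949) = e^{-i·0·5.6229}·d^1_{0,0}(3.0133)·e^{-i·0·4.949}. Compute d first:
c=cos(3.0133/2)=0.064102, s=sin(3.0133/2)=0.997943; N=√[1·1·1·1]=1.000000
k: max(0,(0)−(0))=0 … min(1+(0),1−(0))=1
  k=0: (−1)^0·1.0000/(1)·0.0641^2·0.9979^0 = +0.004109
  k=1: (−1)^1·1.0000/(1)·0.0641^0·0.9979^2 = -0.995891
d^1_{0,0}(3.0133) = +0.004109 -0.995891 = -0.991782
|D^1_{0,0}|² = |d^1_{0,0}(β)|² = (-0.991782)² = 0.983631 (the z-rotation phases have unit modulus)

P=0.9836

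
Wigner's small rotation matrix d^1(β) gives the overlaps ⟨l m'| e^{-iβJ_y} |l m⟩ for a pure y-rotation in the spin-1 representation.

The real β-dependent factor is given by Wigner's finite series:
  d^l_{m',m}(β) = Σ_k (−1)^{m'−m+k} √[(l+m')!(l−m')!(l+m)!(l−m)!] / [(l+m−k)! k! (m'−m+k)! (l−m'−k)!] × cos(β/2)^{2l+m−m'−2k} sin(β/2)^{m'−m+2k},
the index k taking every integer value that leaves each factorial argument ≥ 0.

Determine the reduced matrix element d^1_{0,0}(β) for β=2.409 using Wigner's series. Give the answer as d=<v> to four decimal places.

d=-0.7434

d^1_{0,0}(β=2.409) via Wigner's sum:
With c≡cos(β/2)=0.358160 and s≡sin(β/2)=0.933660, N=[1·1·1·1]^{1/2}=1.000000
k: max(0,(0)−(0))=0 … min(1+(0),1−(0))=1
  k=0: (−1)^0·1.0000/(1)·0.3582^2·0.9337^0 = +0.128279
  k=1: (−1)^1·1.0000/(1)·0.3582^0·0.9337^2 = -0.871721
d^1_{0,0}(2.409) = +0.128279 -0.871721 = -0.743443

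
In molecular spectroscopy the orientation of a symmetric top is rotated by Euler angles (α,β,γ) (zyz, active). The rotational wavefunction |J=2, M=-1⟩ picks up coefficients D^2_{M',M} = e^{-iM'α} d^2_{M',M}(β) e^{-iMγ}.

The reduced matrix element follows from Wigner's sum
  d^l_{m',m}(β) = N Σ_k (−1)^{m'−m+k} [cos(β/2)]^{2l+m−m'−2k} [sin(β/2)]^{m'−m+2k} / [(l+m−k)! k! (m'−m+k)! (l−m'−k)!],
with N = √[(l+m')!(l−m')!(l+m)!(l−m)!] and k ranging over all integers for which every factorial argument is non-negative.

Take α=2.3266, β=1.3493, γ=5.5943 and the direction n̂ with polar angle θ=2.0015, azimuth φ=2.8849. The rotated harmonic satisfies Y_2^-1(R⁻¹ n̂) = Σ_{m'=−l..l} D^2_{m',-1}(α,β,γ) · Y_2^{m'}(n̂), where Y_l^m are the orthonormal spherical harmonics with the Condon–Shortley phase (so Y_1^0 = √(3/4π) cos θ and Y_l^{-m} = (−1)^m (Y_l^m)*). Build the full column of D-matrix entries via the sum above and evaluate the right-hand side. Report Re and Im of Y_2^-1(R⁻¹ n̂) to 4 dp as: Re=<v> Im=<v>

Re=0.0710 Im=-0.3764

Need the full column D^2_{m',-1} for m'=−2..2 at α=2.3266, β=1.3493, γ=5.5943.
cos(β/2)=0.780926, sin(β/2)=0.624624
d^2_{-2,-1}: single k=1 term ⇒ +0.594946;  D = -0.404699-0.436096i
d^2_{-1,-1}: k∈[0..1] ⇒ +0.371911 -0.713802 = -0.341892;  D = +0.022862-0.341126i
d^2_{0,-1}: k∈[0..1] ⇒ -0.728657 +0.466167 = -0.262490;  D = -0.202631+0.166859i
d^2_{1,-1}: k∈[0..1] ⇒ +0.713802 -0.152221 = +0.561581;  D = -0.557122-0.070632i
d^2_{2,-1}: single k=0 term ⇒ -0.380624;  D = -0.224149-0.307622i
Y_2^{m'}(θ=2.0015,φ=2.8849) and Σ D·Y over m':
  (-0.4047-0.4361i)·(+0.2778+0.1566i)  (+0.0229-0.3411i)·(+0.2835+0.0744i)  (-0.2026+0.1669i)·(-0.1505+0.0000i)  (-0.5571-0.0706i)·(-0.2835+0.0744i)  (-0.2241-0.3076i)·(+0.2778-0.1566i)
Y_2^-1(R⁻¹ n̂) = +0.070958-0.376447i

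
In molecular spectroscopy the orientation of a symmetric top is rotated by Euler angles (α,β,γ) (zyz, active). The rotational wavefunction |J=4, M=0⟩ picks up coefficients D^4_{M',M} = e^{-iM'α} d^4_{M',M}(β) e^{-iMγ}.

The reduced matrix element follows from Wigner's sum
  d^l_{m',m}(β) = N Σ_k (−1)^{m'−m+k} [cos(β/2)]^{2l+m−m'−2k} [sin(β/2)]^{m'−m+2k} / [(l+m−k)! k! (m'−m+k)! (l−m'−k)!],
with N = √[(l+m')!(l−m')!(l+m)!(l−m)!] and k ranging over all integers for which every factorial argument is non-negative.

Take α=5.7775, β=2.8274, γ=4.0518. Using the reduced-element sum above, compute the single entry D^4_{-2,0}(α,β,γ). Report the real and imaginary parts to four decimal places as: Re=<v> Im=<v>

Split into d^4_{-2,0}(β=2.8274) × two z-phases.
c=cos(2.8274/2)=0.156451, s=sin(2.8274/2)=0.987686; N=√[2·720·24·24]=910.735966
Admissible k: 2..4 (factorial args all ≥0)
  k=2: (−1)^0·910.7360/(96)·0.1565^6·0.9877^2 = +0.000136
  k=3: (−1)^1·910.7360/(36)·0.1565^4·0.9877^4 = -0.014424
  k=4: (−1)^2·910.7360/(96)·0.1565^2·0.9877^6 = +0.215571
d^4_{-2,0}(2.8274) = +0.000136 -0.014424 +0.215571 = +0.201283
Attach z-rotation phases: D = e^{-i(-2)(5.7775)}·(+0.201283)·e^{-i(0)(4.0518)} = +0.106821-0.170599i

Re=0.1068 Im=-0.1706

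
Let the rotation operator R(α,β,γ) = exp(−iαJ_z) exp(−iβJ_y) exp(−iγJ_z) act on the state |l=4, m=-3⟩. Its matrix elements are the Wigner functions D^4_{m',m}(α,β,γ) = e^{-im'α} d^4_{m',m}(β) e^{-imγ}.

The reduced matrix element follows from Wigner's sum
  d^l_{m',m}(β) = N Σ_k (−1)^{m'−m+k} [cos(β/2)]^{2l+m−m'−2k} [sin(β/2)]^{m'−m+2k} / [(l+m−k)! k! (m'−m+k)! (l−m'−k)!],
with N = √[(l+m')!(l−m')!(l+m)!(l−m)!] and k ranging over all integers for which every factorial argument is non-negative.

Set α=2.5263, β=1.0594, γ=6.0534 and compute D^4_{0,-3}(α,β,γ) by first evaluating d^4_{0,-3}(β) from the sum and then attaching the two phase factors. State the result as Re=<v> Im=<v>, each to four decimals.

Re=-0.3704 Im=0.3053

Split into d^4_{0,-3}(β=1.0594) × two z-phases.
With c≡cos(β/2)=0.862959 and s≡sin(β/2)=0.505274, N=[24·24·1·5040]^{1/2}=1703.830978
k∈{0,1} keeps every argument non-negative
  k=0: (−1)^3·1703.8310/(144)·0.8630^5·0.5053^3 = -0.730459
  k=1: (−1)^4·1703.8310/(144)·0.8630^3·0.5053^5 = +0.250421
d^4_{0,-3}(1.0594) = -0.730459 +0.250421 = -0.480038
Phases: e^{-i·(0)·2.5263}=+1.000000+0.000000i, e^{-i·(-3)·6.0534}=+0.771656-0.636040i ⇒ D=-0.370424+0.305324i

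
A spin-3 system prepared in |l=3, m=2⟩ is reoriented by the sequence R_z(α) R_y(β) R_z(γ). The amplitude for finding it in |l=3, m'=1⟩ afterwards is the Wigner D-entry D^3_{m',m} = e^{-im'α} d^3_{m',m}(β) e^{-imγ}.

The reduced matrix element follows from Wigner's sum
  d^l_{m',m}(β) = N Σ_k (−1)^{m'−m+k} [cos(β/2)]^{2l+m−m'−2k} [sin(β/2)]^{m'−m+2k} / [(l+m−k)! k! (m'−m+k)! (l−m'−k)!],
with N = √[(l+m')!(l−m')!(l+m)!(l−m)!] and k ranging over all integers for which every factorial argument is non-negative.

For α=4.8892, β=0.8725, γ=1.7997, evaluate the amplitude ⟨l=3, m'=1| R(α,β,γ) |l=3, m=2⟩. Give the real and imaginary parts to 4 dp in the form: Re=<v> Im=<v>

First d^3_{1,2}(β=0.8725), then the phase factors e^{-i(1)α} and e^{-i(2)γ}:
c=cos(0.8725/2)=0.906343, s=sin(0.8725/2)=0.422544; N=√[24·2·120·1]=75.894664
The bounds max(0,m−m')=1 and min(l+m,l−m')=2 give 2 terms
  k=1: (−1)^0·75.8947/(24)·0.9063^5·0.4225^1 = +0.817210
  k=2: (−1)^1·75.8947/(12)·0.9063^3·0.4225^3 = -0.355240
d^3_{1,2}(0.8725) = +0.817210 -0.355240 = +0.461970
D = (+0.175891+0.984410i)·(+0.461970)·(-0.897024+0.441982i) = -0.273888-0.372023i

Re=-0.2739 Im=-0.3720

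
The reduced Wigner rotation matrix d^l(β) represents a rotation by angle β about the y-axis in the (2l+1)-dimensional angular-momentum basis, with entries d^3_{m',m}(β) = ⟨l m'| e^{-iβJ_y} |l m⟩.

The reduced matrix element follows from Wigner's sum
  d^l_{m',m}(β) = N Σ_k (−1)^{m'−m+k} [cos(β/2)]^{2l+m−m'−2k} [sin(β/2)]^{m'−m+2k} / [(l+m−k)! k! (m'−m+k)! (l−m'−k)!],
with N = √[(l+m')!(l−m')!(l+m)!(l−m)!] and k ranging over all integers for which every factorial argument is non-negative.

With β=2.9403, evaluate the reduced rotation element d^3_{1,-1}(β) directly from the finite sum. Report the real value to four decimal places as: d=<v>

d=0.8915

d^3_{1,-1}(β=2.9403) via Wigner's sum:
c=cos(2.9403/2)=0.100476, s=sin(2.9403/2)=0.994939; N=√[24·2·2·24]=48.000000
Admissible k: 0..2 (factorial args all ≥0)
  k=0: (−1)^2·48.0000/(8)·0.1005^4·0.9949^2 = +0.000605
  k=1: (−1)^3·48.0000/(6)·0.1005^2·0.9949^4 = -0.079142
  k=2: (−1)^4·48.0000/(48)·0.1005^0·0.9949^6 = +0.970018
d^3_{1,-1}(2.9403) = +0.000605 -0.079142 +0.970018 = +0.891482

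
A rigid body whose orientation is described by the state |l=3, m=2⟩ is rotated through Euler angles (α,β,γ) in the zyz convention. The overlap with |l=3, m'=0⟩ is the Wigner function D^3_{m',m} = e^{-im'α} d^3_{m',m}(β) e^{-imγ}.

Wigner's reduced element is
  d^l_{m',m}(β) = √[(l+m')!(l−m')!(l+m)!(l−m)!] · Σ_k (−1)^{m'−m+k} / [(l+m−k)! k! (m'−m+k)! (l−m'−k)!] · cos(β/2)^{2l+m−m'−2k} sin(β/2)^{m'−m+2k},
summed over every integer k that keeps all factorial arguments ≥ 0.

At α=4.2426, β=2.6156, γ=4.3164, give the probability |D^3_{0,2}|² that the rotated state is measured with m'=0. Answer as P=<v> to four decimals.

D^3_{0,2}(4.2426,2.6156,4.3164) = e^{-i·0·4.2426}·d^3_{0,2}(2.6156)·e^{-i·2·4.3164}. Compute d first:
Half-angle: c=0.259975, s=0.965615. N=√(6·6·120·1)=65.726707
Admissible k: 2..3 (factorial args all ≥0)
  k=2: (−1)^0·65.7267/(12)·0.2600^4·0.9656^2 = +0.023329
  k=3: (−1)^1·65.7267/(12)·0.2600^2·0.9656^4 = -0.321840
d^3_{0,2}(2.6156) = +0.023329 -0.321840 = -0.298511
|D^3_{0,2}|² = |d^3_{0,2}(β)|² = (-0.298511)² = 0.089109 (the z-rotation phases have unit modulus)

P=0.0891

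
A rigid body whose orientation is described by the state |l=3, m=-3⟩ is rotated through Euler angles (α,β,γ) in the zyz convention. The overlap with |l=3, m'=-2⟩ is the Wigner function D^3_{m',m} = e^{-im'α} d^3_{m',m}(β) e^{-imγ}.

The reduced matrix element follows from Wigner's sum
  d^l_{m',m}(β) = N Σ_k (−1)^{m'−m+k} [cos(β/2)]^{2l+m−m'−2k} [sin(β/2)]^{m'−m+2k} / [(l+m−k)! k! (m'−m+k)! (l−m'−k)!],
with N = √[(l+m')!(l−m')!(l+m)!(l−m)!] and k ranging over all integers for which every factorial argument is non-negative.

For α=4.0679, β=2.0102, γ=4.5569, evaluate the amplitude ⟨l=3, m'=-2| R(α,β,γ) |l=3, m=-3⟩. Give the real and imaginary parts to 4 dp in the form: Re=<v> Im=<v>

Re=0.0899 Im=-0.0168

First d^3_{-2,-3}(β=2.0102), then the phase factors e^{-i(-2)α} and e^{-i(-3)γ}:
With c≡cos(β/2)=0.536004 and s≡sin(β/2)=0.844216, N=[1·120·1·720]^{1/2}=293.938769
k: max(0,(-3)−(-2))=0 … min(3+(-3),3−(-2))=0
  k=0: (−1)^1·293.9388/(120)·0.5360^5·0.8442^1 = -0.091489
d^3_{-2,-3}(2.0102) = -0.091489
Phases: e^{-i·(-2)·4.0679}=-0.278103+0.960551i, e^{-i·(-3)·4.5569}=+0.449734+0.893163i ⇒ D=+0.089934-0.016797i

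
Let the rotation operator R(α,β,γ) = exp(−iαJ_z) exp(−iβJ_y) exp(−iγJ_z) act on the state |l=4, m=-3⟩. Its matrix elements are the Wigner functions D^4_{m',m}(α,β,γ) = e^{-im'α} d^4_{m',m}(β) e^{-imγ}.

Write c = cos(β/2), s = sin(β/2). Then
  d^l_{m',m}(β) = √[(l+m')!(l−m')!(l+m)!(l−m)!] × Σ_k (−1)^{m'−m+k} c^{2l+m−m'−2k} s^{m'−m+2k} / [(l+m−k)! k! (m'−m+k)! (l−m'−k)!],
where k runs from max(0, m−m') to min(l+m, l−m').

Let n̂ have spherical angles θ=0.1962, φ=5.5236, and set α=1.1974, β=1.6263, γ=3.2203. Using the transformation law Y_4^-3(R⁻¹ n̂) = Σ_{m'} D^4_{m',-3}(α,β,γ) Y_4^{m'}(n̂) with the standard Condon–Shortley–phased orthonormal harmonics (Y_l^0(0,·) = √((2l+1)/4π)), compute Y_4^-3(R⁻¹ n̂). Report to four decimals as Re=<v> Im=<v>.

Need the full column D^4_{m',-3} for m'=−4..4 at α=1.1974, β=1.6263, γ=3.2203.
cos(β/2)=0.687214, sin(β/2)=0.726455
d^4_{-4,-3}: single k=1 term ⇒ +0.148729;  D = -0.045843+0.141488i
d^4_{-3,-3}: k∈[0..1] ⇒ +0.049743 -0.389104 = -0.339361;  D = -0.262436-0.215159i
d^4_{-2,-3}: k∈[0..1] ⇒ -0.196750 +0.659585 = +0.462835;  D = +0.403785-0.226216i
d^4_{-1,-3}: k∈[0..1] ⇒ +0.441203 -0.821716 = -0.380513;  D = +0.052071+0.376934i
d^4_{0,-3}: k∈[0..1] ⇒ -0.695264 +0.776934 = +0.081670;  D = -0.079404-0.019105i
d^4_{1,-3}: k∈[0..1] ⇒ +0.821716 -0.550944 = +0.270772;  D = -0.155009+0.222012i
d^4_{2,-3}: k∈[0..1] ⇒ -0.737064 +0.274548 = -0.462516;  D = -0.256511-0.384868i
d^4_{3,-3}: k∈[0..1] ⇒ +0.485887 -0.077566 = +0.408321;  D = +0.398965-0.086909i
d^4_{4,-3}: single k=0 term ⇒ -0.207539;  D = -0.032842+0.204924i
Y_4^{m'}(θ=0.1962,φ=5.5236) and Σ D·Y over m':
  (-0.0458+0.1415i)·(-0.0006+0.0001i)  (-0.2624-0.2152i)·(-0.0059+0.0069i)  (+0.4038-0.2262i)·(+0.0038+0.0728i)  (+0.0521+0.3769i)·(+0.2449+0.2326i)  (-0.0794-0.0191i)·(+0.6908+0.0000i)  (-0.1550+0.2220i)·(-0.2449+0.2326i)  (-0.2565-0.3849i)·(+0.0038-0.0728i)  (+0.3990-0.0869i)·(+0.0059+0.0069i)  (-0.0328+0.2049i)·(-0.0006-0.0001i)
Y_4^-3(R⁻¹ n̂) = -0.148388+0.048053i

Re=-0.1484 Im=0.0481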